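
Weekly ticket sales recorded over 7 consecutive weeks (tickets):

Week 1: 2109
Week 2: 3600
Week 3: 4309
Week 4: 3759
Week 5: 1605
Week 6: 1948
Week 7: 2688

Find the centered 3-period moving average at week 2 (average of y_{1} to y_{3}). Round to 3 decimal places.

3339.333

Sum of periods 1–3: 2109 + 3600 + 4309 = 10018
Divide by 3: 10018 / 3 = 3339.333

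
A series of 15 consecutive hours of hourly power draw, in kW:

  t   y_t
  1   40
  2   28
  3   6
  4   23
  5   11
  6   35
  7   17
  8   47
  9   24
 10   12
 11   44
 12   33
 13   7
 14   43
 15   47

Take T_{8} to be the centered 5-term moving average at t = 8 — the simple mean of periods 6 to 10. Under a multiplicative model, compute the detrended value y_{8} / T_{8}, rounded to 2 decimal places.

1.74

Trend T_8 = (35 + 17 + 47 + 24 + 12) / 5 = 135/5 = 27.0000
Ratio to trend: 47 / 27.0000 = 1.74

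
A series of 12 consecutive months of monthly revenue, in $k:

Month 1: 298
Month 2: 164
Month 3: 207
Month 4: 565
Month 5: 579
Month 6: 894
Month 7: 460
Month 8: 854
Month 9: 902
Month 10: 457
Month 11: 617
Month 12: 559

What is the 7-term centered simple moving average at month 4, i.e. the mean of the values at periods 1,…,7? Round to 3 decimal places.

452.429

Sum of periods 1–7: 298 + 164 + 207 + 565 + 579 + 894 + 460 = 3167
Divide by 7: 3167 / 7 = 452.429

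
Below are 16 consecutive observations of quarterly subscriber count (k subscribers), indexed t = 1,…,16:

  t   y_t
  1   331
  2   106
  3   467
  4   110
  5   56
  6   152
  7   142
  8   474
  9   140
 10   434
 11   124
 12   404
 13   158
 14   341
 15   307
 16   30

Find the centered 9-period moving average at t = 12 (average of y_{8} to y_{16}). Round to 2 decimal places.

Sum of periods 8–16: 474 + 140 + 434 + 124 + 404 + 158 + 341 + 307 + 30 = 2412
Divide by 9: 2412 / 9 = 268.00

268.00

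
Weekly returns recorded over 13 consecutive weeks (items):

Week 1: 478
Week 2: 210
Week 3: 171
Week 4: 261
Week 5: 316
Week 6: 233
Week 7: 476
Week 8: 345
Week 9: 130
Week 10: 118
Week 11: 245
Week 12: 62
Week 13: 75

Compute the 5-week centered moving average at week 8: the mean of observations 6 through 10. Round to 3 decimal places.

Sum of periods 6–10: 233 + 476 + 345 + 130 + 118 = 1302
Divide by 5: 1302 / 5 = 260.400

260.400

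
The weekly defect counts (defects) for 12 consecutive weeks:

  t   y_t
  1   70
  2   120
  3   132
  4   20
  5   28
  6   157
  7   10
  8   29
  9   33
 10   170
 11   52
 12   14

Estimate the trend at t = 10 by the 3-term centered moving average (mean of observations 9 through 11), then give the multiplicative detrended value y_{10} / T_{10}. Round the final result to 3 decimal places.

2.000

Trend T_10 = (33 + 170 + 52) / 3 = 255/3 = 85.00000
Ratio to trend: 170 / 85.00000 = 2.000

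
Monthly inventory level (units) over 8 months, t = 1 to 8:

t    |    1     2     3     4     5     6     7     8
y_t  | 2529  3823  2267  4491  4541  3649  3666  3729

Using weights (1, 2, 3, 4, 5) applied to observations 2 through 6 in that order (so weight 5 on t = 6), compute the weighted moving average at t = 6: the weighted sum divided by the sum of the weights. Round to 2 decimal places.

3882.60

Weighted sum: 1·3823 + 2·2267 + 3·4491 + 4·4541 + 5·3649 = 3823 + 4534 + 13473 + 18164 + 18245 = 58239
Weight total: 1 + 2 + 3 + 4 + 5 = 15
WMA = 58239 / 15 = 3882.60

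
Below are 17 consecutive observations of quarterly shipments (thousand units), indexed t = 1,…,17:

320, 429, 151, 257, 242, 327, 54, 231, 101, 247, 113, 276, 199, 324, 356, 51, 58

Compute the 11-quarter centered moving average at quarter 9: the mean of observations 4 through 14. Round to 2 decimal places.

Sum of periods 4–14: 257 + 242 + 327 + 54 + 231 + 101 + 247 + 113 + 276 + 199 + 324 = 2371
Divide by 11: 2371 / 11 = 215.55

215.55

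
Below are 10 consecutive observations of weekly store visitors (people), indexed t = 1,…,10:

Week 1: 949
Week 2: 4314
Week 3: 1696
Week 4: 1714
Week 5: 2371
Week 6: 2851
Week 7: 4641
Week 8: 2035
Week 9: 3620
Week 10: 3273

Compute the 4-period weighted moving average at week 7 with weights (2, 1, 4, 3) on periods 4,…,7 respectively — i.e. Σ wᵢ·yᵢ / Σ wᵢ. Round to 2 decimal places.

Weighted sum: 2·1714 + 1·2371 + 4·2851 + 3·4641 = 3428 + 2371 + 11404 + 13923 = 31126
Weight total: 2 + 1 + 4 + 3 = 10
WMA = 31126 / 10 = 3112.60

3112.60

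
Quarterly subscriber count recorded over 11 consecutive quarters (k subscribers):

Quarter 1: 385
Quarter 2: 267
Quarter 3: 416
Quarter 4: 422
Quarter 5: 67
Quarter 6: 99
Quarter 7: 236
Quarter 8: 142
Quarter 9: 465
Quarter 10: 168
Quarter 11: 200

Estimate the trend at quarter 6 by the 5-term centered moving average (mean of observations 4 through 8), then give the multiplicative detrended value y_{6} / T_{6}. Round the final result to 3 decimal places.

0.512

Trend T_6 = (422 + 67 + 99 + 236 + 142) / 5 = 966/5 = 193.20000
Ratio to trend: 99 / 193.20000 = 0.512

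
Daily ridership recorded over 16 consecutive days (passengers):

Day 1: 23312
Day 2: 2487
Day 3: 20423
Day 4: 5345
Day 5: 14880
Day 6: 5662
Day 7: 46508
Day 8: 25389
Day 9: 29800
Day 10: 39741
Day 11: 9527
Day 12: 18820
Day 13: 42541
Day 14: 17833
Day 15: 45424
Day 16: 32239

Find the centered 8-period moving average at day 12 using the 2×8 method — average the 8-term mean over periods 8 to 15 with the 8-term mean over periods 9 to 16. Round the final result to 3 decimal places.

Sum over 8–15: 25389 + 29800 + 39741 + 9527 + 18820 + 42541 + 17833 + 45424 = 229075
Sum over 9–16: 29800 + 39741 + 9527 + 18820 + 42541 + 17833 + 45424 + 32239 = 235925
CMA at t=12 = (229075 + 235925) / (2·8) = 465000 / 16 = 29062.500

29062.500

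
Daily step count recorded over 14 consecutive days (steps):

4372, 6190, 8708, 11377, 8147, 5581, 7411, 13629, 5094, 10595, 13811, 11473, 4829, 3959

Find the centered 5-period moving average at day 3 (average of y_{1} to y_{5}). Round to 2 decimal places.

7758.80

Sum of periods 1–5: 4372 + 6190 + 8708 + 11377 + 8147 = 38794
Divide by 5: 38794 / 5 = 7758.80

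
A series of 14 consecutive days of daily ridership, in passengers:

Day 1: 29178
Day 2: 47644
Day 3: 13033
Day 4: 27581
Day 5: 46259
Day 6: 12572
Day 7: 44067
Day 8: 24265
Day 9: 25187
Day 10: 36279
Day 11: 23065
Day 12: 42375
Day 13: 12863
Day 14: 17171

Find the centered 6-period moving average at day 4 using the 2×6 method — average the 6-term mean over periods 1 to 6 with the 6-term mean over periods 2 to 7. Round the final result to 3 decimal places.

Sum over 1–6: 29178 + 47644 + 13033 + 27581 + 46259 + 12572 = 176267
Sum over 2–7: 47644 + 13033 + 27581 + 46259 + 12572 + 44067 = 191156
CMA at t=4 = (176267 + 191156) / (2·6) = 367423 / 12 = 30618.583

30618.583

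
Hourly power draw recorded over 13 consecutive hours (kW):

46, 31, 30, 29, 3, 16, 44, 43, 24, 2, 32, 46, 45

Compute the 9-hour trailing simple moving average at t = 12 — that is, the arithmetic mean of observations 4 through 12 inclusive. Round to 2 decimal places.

Sum of periods 4–12: 29 + 3 + 16 + 44 + 43 + 24 + 2 + 32 + 46 = 239
Divide by 9: 239 / 9 = 26.56

26.56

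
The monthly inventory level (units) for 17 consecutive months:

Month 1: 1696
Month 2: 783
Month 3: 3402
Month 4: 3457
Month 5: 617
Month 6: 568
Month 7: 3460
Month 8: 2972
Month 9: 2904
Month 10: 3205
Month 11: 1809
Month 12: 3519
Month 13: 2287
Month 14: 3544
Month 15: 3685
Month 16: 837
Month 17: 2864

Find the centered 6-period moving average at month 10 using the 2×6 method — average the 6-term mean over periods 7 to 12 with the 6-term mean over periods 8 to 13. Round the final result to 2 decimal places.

Sum over 7–12: 3460 + 2972 + 2904 + 3205 + 1809 + 3519 = 17869
Sum over 8–13: 2972 + 2904 + 3205 + 1809 + 3519 + 2287 = 16696
CMA at t=10 = (17869 + 16696) / (2·6) = 34565 / 12 = 2880.42

2880.42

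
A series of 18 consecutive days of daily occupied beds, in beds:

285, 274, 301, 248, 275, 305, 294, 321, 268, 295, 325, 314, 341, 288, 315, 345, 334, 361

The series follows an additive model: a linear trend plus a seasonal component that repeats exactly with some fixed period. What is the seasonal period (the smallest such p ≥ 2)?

First differences y_{t+1} − y_t: -11, 27, -53, 27, 30, -11, 27, -53, 27, 30, -11, 27, …
The difference pattern repeats every 5 terms and not for any smaller step, so p = 5.

5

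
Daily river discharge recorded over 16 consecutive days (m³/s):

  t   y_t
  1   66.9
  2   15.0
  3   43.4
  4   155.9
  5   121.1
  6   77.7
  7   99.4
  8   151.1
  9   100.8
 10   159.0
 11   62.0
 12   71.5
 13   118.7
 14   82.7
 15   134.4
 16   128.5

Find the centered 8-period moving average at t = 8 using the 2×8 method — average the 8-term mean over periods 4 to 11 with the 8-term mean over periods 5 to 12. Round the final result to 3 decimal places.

Sum over 4–11: 155.9 + 121.1 + 77.7 + 99.4 + 151.1 + 100.8 + 159.0 + 62.0 = 927.0
Sum over 5–12: 121.1 + 77.7 + 99.4 + 151.1 + 100.8 + 159.0 + 62.0 + 71.5 = 842.6
CMA at t=8 = (927.0 + 842.6) / (2·8) = 1769.6 / 16 = 110.600

110.600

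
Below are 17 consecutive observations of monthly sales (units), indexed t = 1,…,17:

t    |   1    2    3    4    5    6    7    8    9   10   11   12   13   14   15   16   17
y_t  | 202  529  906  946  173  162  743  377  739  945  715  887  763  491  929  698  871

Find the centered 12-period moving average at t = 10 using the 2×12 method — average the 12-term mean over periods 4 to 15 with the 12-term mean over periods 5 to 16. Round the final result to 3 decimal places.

Sum over 4–15: 946 + 173 + 162 + 743 + 377 + 739 + 945 + 715 + 887 + 763 + 491 + 929 = 7870
Sum over 5–16: 173 + 162 + 743 + 377 + 739 + 945 + 715 + 887 + 763 + 491 + 929 + 698 = 7622
CMA at t=10 = (7870 + 7622) / (2·12) = 15492 / 24 = 645.500

645.500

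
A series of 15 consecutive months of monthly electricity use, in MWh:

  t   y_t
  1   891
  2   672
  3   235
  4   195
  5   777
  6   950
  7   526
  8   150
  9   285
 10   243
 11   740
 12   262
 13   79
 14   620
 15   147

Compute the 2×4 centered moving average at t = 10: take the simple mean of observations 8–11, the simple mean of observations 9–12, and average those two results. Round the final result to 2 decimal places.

368.50

Sum over 8–11: 150 + 285 + 243 + 740 = 1418
Sum over 9–12: 285 + 243 + 740 + 262 = 1530
CMA at t=10 = (1418 + 1530) / (2·4) = 2948 / 8 = 368.50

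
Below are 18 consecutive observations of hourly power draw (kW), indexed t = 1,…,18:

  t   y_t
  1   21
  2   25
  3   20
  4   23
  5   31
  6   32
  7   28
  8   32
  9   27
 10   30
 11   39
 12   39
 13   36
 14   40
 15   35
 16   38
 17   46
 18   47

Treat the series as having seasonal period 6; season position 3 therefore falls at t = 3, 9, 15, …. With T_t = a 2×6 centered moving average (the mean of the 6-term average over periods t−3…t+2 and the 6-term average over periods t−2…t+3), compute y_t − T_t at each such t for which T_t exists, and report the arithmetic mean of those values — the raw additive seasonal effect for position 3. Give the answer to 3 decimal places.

-4.792

Season position 3 occurs at t = 9, 15 (where T_t is defined).
t=9: T_9 = 31.91667; y_9 − T_9 = 27 − 31.91667 = -4.91667
t=15: T_15 = 39.66667; y_15 − T_15 = 35 − 39.66667 = -4.66667
Mean deviation: (-4.91667 + -4.66667) / 2 = -4.792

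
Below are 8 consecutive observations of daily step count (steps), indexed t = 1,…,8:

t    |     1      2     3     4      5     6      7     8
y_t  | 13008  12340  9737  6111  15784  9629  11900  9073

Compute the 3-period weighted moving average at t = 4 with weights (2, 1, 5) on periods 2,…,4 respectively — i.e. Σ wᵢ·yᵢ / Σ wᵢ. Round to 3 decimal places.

Weighted sum: 2·12340 + 1·9737 + 5·6111 = 24680 + 9737 + 30555 = 64972
Weight total: 2 + 1 + 5 = 8
WMA = 64972 / 8 = 8121.500

8121.500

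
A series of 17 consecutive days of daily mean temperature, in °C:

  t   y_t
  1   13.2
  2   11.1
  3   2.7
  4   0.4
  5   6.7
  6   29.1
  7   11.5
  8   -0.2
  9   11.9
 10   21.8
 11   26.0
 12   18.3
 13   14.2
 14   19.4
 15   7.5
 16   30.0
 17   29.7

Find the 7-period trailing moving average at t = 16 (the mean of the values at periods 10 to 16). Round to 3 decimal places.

19.600

Sum of periods 10–16: 21.8 + 26.0 + 18.3 + 14.2 + 19.4 + 7.5 + 30.0 = 137.2
Divide by 7: 137.2 / 7 = 19.600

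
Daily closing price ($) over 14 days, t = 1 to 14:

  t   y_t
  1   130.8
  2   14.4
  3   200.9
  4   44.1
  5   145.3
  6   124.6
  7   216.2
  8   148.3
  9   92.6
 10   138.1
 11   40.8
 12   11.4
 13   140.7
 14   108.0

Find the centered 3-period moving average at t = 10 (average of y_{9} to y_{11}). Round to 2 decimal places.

Sum of periods 9–11: 92.6 + 138.1 + 40.8 = 271.5
Divide by 3: 271.5 / 3 = 90.50

90.50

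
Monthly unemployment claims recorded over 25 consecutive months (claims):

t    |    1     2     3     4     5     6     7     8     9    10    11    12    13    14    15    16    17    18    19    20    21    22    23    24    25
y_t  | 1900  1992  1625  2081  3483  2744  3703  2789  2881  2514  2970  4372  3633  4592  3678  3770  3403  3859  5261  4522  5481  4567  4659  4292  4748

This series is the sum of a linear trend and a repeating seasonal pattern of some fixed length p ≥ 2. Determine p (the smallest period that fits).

First differences y_{t+1} − y_t: 92, -367, 456, 1402, -739, 959, -914, 92, -367, 456, 1402, -739, 959, -914, 92, -367, …
The difference pattern repeats every 7 terms and not for any smaller step, so p = 7.

7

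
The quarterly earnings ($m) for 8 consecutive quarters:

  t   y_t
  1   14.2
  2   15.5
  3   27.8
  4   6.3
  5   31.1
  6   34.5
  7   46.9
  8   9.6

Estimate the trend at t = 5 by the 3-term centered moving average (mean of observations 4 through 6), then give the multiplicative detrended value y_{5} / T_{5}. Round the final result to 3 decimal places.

Trend T_5 = (6.3 + 31.1 + 34.5) / 3 = 71.9/3 = 23.96667
Ratio to trend: 31.1 / 23.96667 = 1.298

1.298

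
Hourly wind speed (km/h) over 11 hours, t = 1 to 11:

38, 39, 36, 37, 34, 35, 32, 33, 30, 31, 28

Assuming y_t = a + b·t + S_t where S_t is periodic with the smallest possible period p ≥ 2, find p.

2

First differences y_{t+1} − y_t: 1, -3, 1, -3, 1, -3, …
The difference pattern repeats every 2 terms and not for any smaller step, so p = 2.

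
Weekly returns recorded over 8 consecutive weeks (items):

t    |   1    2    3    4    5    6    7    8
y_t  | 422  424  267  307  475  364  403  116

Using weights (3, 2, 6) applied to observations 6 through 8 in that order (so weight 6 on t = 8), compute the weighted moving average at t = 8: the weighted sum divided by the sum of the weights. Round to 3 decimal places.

235.818

Weighted sum: 3·364 + 2·403 + 6·116 = 1092 + 806 + 696 = 2594
Weight total: 3 + 2 + 6 = 11
WMA = 2594 / 11 = 235.818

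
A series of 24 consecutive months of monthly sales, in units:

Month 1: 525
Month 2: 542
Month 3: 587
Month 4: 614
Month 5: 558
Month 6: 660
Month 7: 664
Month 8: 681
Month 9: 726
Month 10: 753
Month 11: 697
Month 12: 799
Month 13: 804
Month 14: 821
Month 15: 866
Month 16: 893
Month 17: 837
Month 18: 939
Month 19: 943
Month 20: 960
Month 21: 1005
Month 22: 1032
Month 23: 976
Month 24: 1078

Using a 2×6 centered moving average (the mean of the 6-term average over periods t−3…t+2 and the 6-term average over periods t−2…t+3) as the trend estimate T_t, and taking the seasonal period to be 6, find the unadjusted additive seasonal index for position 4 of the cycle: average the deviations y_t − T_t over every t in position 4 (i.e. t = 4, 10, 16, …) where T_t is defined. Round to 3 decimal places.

Season position 4 occurs at t = 4, 10, 16 (where T_t is defined).
t=4: T_4 = 592.58333; y_4 − T_4 = 614 − 592.58333 = 21.41667
t=10: T_10 = 731.66667; y_10 − T_10 = 753 − 731.66667 = 21.33333
t=16: T_16 = 871.58333; y_16 − T_16 = 893 − 871.58333 = 21.41667
Mean deviation: (21.41667 + 21.33333 + 21.41667) / 3 = 21.389

21.389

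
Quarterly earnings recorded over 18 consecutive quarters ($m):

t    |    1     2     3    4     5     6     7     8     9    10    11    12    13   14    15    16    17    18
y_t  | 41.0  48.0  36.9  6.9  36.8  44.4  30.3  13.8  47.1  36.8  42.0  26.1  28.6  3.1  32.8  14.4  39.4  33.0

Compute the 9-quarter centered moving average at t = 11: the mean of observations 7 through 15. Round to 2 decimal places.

Sum of periods 7–15: 30.3 + 13.8 + 47.1 + 36.8 + 42.0 + 26.1 + 28.6 + 3.1 + 32.8 = 260.6
Divide by 9: 260.6 / 9 = 28.96

28.96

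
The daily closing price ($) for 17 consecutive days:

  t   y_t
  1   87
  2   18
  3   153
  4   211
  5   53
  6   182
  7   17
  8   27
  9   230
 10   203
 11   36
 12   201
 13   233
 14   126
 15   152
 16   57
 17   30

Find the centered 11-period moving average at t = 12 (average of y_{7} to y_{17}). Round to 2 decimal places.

Sum of periods 7–17: 17 + 27 + 230 + 203 + 36 + 201 + 233 + 126 + 152 + 57 + 30 = 1312
Divide by 11: 1312 / 11 = 119.27

119.27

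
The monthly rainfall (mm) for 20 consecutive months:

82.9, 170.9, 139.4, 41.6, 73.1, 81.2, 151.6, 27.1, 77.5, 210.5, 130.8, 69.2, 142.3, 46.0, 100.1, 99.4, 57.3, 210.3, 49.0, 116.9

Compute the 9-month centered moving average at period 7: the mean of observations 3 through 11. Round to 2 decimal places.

103.64

Sum of periods 3–11: 139.4 + 41.6 + 73.1 + 81.2 + 151.6 + 27.1 + 77.5 + 210.5 + 130.8 = 932.8
Divide by 9: 932.8 / 9 = 103.64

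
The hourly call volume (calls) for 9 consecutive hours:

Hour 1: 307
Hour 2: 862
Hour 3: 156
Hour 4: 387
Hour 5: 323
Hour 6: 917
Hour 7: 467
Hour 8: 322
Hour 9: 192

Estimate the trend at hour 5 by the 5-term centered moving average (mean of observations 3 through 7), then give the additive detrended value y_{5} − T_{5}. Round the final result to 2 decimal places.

Trend T_5 = (156 + 387 + 323 + 917 + 467) / 5 = 2250/5 = 450.0000
Detrended value: 323 − 450.0000 = -127.00

-127.00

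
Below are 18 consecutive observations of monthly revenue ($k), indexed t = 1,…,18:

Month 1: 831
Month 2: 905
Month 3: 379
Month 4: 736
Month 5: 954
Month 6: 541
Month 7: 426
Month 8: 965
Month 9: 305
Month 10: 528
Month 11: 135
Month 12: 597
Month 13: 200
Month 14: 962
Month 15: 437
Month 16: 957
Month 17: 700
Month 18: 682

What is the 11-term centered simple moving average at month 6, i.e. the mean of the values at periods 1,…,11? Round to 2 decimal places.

Sum of periods 1–11: 831 + 905 + 379 + 736 + 954 + 541 + 426 + 965 + 305 + 528 + 135 = 6705
Divide by 11: 6705 / 11 = 609.55

609.55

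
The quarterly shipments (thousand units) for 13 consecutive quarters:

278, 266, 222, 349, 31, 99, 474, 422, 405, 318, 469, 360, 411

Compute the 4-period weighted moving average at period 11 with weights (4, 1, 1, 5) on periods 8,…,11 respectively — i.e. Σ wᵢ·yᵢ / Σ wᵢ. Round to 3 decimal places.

432.364

Weighted sum: 4·422 + 1·405 + 1·318 + 5·469 = 1688 + 405 + 318 + 2345 = 4756
Weight total: 4 + 1 + 1 + 5 = 11
WMA = 4756 / 11 = 432.364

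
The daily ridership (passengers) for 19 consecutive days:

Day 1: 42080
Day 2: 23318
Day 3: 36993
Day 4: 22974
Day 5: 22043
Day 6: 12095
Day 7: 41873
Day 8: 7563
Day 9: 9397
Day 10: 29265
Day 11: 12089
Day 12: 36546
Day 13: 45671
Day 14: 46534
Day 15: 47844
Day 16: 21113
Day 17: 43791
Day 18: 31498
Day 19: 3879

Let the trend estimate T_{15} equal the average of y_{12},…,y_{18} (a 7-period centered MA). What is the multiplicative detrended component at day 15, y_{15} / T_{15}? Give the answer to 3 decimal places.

Trend T_15 = (36546 + 45671 + 46534 + 47844 + 21113 + 43791 + 31498) / 7 = 272997/7 = 38999.57143
Ratio to trend: 47844 / 38999.57143 = 1.227

1.227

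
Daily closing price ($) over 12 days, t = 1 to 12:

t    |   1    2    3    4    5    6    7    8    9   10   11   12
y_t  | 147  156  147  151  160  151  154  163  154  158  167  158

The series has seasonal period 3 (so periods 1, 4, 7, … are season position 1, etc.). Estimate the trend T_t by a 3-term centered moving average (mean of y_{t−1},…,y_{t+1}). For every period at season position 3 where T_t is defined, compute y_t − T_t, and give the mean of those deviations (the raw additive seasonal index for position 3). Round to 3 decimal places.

-4.222

Season position 3 occurs at t = 3, 6, 9 (where T_t is defined).
t=3: T_3 = 151.33333; y_3 − T_3 = 147 − 151.33333 = -4.33333
t=6: T_6 = 155.00000; y_6 − T_6 = 151 − 155.00000 = -4.00000
t=9: T_9 = 158.33333; y_9 − T_9 = 154 − 158.33333 = -4.33333
Mean deviation: (-4.33333 + -4.00000 + -4.33333) / 3 = -4.222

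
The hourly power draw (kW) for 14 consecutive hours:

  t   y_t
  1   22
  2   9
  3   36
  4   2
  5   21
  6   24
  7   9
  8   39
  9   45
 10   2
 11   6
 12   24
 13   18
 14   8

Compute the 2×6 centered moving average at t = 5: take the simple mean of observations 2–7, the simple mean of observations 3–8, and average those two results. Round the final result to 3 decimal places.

Sum over 2–7: 9 + 36 + 2 + 21 + 24 + 9 = 101
Sum over 3–8: 36 + 2 + 21 + 24 + 9 + 39 = 131
CMA at t=5 = (101 + 131) / (2·6) = 232 / 12 = 19.333

19.333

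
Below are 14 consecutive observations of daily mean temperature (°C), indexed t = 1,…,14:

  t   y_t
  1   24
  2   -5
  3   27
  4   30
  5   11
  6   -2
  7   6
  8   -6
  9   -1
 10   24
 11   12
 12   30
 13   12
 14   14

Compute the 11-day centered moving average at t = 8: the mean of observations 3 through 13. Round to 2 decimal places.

Sum of periods 3–13: 27 + 30 + 11 + (-2) + 6 + (-6) + (-1) + 24 + 12 + 30 + 12 = 143
Divide by 11: 143 / 11 = 13.00

13.00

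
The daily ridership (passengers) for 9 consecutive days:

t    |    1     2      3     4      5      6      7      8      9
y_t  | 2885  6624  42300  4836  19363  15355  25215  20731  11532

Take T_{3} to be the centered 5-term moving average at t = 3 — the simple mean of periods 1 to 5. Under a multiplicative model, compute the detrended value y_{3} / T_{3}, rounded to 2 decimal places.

2.78

Trend T_3 = (2885 + 6624 + 42300 + 4836 + 19363) / 5 = 76008/5 = 15201.6000
Ratio to trend: 42300 / 15201.6000 = 2.78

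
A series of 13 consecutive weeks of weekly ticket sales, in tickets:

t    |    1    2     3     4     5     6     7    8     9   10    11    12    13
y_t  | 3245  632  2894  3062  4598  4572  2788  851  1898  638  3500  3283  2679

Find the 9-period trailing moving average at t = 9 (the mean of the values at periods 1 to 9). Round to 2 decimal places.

Sum of periods 1–9: 3245 + 632 + 2894 + 3062 + 4598 + 4572 + 2788 + 851 + 1898 = 24540
Divide by 9: 24540 / 9 = 2726.67

2726.67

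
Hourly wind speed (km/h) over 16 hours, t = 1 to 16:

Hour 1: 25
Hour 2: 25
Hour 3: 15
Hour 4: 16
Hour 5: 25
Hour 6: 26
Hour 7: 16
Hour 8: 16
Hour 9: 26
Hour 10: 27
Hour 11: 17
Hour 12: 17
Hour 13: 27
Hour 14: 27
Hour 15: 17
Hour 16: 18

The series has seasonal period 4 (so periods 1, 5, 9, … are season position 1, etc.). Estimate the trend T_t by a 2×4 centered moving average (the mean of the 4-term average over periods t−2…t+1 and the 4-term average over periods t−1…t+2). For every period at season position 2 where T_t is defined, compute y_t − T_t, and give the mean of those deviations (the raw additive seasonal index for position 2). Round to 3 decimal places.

Season position 2 occurs at t = 6, 10, 14 (where T_t is defined).
t=6: T_6 = 20.75000; y_6 − T_6 = 26 − 20.75000 = 5.25000
t=10: T_10 = 21.62500; y_10 − T_10 = 27 − 21.62500 = 5.37500
t=14: T_14 = 22.12500; y_14 − T_14 = 27 − 22.12500 = 4.87500
Mean deviation: (5.25000 + 5.37500 + 4.87500) / 3 = 5.167

5.167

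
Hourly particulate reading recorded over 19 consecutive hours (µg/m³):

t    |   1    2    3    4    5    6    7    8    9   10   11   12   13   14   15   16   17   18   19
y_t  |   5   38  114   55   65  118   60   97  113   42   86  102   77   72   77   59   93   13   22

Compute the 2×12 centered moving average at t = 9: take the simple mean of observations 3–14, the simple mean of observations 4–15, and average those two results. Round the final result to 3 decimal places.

Sum over 3–14: 114 + 55 + 65 + 118 + 60 + 97 + 113 + 42 + 86 + 102 + 77 + 72 = 1001
Sum over 4–15: 55 + 65 + 118 + 60 + 97 + 113 + 42 + 86 + 102 + 77 + 72 + 77 = 964
CMA at t=9 = (1001 + 964) / (2·12) = 1965 / 24 = 81.875

81.875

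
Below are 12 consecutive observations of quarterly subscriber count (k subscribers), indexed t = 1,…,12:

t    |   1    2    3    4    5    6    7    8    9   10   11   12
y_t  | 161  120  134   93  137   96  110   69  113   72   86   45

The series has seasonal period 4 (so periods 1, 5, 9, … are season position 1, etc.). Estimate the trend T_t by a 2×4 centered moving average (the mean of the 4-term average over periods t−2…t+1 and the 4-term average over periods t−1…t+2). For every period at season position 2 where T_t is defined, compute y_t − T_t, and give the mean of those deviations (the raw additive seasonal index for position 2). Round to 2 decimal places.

Season position 2 occurs at t = 6, 10 (where T_t is defined).
t=6: T_6 = 106.0000; y_6 − T_6 = 96 − 106.0000 = -10.0000
t=10: T_10 = 82.0000; y_10 − T_10 = 72 − 82.0000 = -10.0000
Mean deviation: (-10.0000 + -10.0000) / 2 = -10.00

-10.00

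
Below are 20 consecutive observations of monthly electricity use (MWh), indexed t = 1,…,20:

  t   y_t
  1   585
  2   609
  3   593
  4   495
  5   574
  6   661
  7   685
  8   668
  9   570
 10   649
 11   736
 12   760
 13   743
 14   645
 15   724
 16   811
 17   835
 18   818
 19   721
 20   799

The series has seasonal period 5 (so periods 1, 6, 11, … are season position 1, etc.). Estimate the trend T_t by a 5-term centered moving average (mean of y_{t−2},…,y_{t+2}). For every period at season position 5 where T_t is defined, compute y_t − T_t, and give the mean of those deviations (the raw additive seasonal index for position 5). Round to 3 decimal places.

-27.600

Season position 5 occurs at t = 5, 10, 15 (where T_t is defined).
t=5: T_5 = 601.60000; y_5 − T_5 = 574 − 601.60000 = -27.60000
t=10: T_10 = 676.60000; y_10 − T_10 = 649 − 676.60000 = -27.60000
t=15: T_15 = 751.60000; y_15 − T_15 = 724 − 751.60000 = -27.60000
Mean deviation: (-27.60000 + -27.60000 + -27.60000) / 3 = -27.600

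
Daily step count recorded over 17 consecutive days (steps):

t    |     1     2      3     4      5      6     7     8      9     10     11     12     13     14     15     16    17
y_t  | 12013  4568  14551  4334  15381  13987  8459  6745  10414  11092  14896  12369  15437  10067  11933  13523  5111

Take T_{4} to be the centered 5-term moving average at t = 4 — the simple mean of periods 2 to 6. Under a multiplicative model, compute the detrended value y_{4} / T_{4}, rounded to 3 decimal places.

Trend T_4 = (4568 + 14551 + 4334 + 15381 + 13987) / 5 = 52821/5 = 10564.20000
Ratio to trend: 4334 / 10564.20000 = 0.410

0.410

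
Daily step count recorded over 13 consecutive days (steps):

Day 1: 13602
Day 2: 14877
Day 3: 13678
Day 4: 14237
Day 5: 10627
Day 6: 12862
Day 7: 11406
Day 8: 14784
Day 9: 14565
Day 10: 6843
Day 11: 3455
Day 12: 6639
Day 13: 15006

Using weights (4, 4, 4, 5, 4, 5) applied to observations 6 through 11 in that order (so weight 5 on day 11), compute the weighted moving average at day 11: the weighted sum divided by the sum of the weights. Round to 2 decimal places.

Weighted sum: 4·12862 + 4·11406 + 4·14784 + 5·14565 + 4·6843 + 5·3455 = 51448 + 45624 + 59136 + 72825 + 27372 + 17275 = 273680
Weight total: 4 + 4 + 4 + 5 + 4 + 5 = 26
WMA = 273680 / 26 = 10526.15

10526.15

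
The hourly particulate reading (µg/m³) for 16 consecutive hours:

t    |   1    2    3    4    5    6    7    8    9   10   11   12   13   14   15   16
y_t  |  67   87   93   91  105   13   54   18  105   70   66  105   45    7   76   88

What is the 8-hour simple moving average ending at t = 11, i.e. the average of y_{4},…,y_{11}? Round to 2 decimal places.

65.25

Sum of periods 4–11: 91 + 105 + 13 + 54 + 18 + 105 + 70 + 66 = 522
Divide by 8: 522 / 8 = 65.25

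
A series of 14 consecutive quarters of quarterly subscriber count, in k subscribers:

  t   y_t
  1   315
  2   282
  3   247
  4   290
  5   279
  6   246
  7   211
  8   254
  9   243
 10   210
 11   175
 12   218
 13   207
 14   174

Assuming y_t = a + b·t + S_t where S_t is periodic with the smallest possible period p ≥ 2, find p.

First differences y_{t+1} − y_t: -33, -35, 43, -11, -33, -35, 43, -11, -33, -35, …
The difference pattern repeats every 4 terms and not for any smaller step, so p = 4.

4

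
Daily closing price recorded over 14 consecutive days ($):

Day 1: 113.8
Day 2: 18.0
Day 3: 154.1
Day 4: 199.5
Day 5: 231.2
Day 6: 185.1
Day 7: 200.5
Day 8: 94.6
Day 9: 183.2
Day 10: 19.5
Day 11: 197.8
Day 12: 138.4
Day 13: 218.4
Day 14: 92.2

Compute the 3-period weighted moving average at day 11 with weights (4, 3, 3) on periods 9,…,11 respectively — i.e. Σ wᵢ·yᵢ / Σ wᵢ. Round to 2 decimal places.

Weighted sum: 4·183.2 + 3·19.5 + 3·197.8 = 732.8 + 58.5 + 593.4 = 1384.7
Weight total: 4 + 3 + 3 = 10
WMA = 1384.7 / 10 = 138.47

138.47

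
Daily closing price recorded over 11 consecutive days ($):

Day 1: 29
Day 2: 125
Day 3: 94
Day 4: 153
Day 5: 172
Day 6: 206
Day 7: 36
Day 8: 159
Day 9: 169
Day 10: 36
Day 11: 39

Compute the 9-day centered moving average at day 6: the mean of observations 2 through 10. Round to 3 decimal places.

127.778

Sum of periods 2–10: 125 + 94 + 153 + 172 + 206 + 36 + 159 + 169 + 36 = 1150
Divide by 9: 1150 / 9 = 127.778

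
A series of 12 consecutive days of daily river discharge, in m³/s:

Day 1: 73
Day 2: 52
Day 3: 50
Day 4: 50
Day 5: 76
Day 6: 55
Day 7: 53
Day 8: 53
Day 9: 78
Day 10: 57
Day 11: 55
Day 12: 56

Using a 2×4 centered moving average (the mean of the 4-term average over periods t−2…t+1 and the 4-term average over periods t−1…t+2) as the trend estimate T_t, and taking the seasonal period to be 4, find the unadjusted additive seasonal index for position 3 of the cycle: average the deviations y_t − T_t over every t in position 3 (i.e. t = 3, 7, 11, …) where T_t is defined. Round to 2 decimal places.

Season position 3 occurs at t = 3, 7 (where T_t is defined).
t=3: T_3 = 56.6250; y_3 − T_3 = 50 − 56.6250 = -6.6250
t=7: T_7 = 59.5000; y_7 − T_7 = 53 − 59.5000 = -6.5000
Mean deviation: (-6.6250 + -6.5000) / 2 = -6.56

-6.56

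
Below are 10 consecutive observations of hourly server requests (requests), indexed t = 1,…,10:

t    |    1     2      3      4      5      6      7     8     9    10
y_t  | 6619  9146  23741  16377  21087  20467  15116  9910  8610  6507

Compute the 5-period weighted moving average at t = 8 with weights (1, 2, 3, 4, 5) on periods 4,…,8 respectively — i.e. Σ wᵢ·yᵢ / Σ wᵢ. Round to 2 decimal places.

15331.07

Weighted sum: 1·16377 + 2·21087 + 3·20467 + 4·15116 + 5·9910 = 16377 + 42174 + 61401 + 60464 + 49550 = 229966
Weight total: 1 + 2 + 3 + 4 + 5 = 15
WMA = 229966 / 15 = 15331.07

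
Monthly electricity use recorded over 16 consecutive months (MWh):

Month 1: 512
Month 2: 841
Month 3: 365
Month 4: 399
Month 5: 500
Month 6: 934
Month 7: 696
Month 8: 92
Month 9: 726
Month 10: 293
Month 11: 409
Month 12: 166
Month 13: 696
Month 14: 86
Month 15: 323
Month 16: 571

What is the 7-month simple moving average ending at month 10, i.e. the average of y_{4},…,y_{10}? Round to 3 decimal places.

Sum of periods 4–10: 399 + 500 + 934 + 696 + 92 + 726 + 293 = 3640
Divide by 7: 3640 / 7 = 520.000

520.000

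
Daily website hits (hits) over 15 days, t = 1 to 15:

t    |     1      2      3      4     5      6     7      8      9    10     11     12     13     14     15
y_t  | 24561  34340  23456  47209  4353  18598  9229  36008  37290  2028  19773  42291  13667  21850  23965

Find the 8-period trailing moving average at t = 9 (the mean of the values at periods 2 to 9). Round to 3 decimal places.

Sum of periods 2–9: 34340 + 23456 + 47209 + 4353 + 18598 + 9229 + 36008 + 37290 = 210483
Divide by 8: 210483 / 8 = 26310.375

26310.375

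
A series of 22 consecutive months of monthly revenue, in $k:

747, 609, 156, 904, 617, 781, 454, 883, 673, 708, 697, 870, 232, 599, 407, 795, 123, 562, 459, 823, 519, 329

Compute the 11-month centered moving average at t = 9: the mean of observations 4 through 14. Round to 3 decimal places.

Sum of periods 4–14: 904 + 617 + 781 + 454 + 883 + 673 + 708 + 697 + 870 + 232 + 599 = 7418
Divide by 11: 7418 / 11 = 674.364

674.364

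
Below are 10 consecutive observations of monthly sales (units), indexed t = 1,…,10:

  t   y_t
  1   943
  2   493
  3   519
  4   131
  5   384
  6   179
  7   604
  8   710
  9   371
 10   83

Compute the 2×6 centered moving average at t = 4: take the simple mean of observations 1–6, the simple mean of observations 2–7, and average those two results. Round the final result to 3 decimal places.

413.250

Sum over 1–6: 943 + 493 + 519 + 131 + 384 + 179 = 2649
Sum over 2–7: 493 + 519 + 131 + 384 + 179 + 604 = 2310
CMA at t=4 = (2649 + 2310) / (2·6) = 4959 / 12 = 413.250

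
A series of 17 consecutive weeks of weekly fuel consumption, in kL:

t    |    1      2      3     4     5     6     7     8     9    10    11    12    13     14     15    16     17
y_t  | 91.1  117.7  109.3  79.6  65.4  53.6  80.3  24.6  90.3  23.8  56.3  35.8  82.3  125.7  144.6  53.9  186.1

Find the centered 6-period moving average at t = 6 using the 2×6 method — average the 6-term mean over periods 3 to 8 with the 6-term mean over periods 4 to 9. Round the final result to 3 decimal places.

67.217

Sum over 3–8: 109.3 + 79.6 + 65.4 + 53.6 + 80.3 + 24.6 = 412.8
Sum over 4–9: 79.6 + 65.4 + 53.6 + 80.3 + 24.6 + 90.3 = 393.8
CMA at t=6 = (412.8 + 393.8) / (2·6) = 806.6 / 12 = 67.217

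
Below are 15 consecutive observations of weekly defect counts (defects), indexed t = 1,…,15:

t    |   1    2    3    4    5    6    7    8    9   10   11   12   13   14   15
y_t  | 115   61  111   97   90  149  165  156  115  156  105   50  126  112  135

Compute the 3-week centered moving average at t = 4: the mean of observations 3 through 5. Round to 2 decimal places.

Sum of periods 3–5: 111 + 97 + 90 = 298
Divide by 3: 298 / 3 = 99.33

99.33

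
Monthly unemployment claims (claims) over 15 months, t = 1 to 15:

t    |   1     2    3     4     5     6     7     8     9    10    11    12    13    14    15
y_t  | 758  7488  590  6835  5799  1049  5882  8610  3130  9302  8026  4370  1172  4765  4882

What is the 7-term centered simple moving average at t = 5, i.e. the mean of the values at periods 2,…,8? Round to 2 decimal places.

5179.00

Sum of periods 2–8: 7488 + 590 + 6835 + 5799 + 1049 + 5882 + 8610 = 36253
Divide by 7: 36253 / 7 = 5179.00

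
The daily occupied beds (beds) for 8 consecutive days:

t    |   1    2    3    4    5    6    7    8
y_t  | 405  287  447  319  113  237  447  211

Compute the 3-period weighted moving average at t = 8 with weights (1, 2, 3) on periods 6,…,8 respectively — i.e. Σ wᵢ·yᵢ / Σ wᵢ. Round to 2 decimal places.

294.00

Weighted sum: 1·237 + 2·447 + 3·211 = 237 + 894 + 633 = 1764
Weight total: 1 + 2 + 3 = 6
WMA = 1764 / 6 = 294.00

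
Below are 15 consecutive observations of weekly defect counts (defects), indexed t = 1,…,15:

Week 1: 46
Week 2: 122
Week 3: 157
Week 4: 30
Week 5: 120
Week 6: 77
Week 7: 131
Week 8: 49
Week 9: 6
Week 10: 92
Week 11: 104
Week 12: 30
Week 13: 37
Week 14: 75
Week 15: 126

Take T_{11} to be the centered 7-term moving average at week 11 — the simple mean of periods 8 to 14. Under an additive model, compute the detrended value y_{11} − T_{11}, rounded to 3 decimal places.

Trend T_11 = (49 + 6 + 92 + 104 + 30 + 37 + 75) / 7 = 393/7 = 56.14286
Detrended value: 104 − 56.14286 = 47.857

47.857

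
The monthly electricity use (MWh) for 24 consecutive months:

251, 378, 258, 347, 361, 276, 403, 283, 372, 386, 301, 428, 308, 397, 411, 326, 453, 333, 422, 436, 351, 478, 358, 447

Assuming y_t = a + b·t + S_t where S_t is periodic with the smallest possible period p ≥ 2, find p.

First differences y_{t+1} − y_t: 127, -120, 89, 14, -85, 127, -120, 89, 14, -85, 127, -120, …
The difference pattern repeats every 5 terms and not for any smaller step, so p = 5.

5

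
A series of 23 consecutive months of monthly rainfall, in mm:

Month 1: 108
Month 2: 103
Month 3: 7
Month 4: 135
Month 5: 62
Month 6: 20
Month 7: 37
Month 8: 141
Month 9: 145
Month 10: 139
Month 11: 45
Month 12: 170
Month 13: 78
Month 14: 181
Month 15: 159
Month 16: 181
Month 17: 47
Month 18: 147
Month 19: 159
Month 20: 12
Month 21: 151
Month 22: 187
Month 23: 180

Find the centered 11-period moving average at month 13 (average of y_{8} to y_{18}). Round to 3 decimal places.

Sum of periods 8–18: 141 + 145 + 139 + 45 + 170 + 78 + 181 + 159 + 181 + 47 + 147 = 1433
Divide by 11: 1433 / 11 = 130.273

130.273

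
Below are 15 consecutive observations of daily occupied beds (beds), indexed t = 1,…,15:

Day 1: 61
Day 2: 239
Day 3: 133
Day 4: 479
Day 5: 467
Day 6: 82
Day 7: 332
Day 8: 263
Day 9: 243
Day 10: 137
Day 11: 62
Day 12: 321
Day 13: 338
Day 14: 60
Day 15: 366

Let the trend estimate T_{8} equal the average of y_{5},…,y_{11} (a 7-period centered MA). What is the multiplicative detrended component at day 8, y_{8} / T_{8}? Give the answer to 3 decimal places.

1.161

Trend T_8 = (467 + 82 + 332 + 263 + 243 + 137 + 62) / 7 = 1586/7 = 226.57143
Ratio to trend: 263 / 226.57143 = 1.161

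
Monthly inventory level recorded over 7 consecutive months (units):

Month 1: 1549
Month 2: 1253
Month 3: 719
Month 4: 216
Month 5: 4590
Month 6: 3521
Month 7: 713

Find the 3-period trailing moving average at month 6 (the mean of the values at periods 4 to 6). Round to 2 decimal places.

2775.67

Sum of periods 4–6: 216 + 4590 + 3521 = 8327
Divide by 3: 8327 / 3 = 2775.67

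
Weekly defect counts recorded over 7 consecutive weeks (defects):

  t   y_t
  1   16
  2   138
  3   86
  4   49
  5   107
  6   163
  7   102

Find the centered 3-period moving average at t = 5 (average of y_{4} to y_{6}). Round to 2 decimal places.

106.33

Sum of periods 4–6: 49 + 107 + 163 = 319
Divide by 3: 319 / 3 = 106.33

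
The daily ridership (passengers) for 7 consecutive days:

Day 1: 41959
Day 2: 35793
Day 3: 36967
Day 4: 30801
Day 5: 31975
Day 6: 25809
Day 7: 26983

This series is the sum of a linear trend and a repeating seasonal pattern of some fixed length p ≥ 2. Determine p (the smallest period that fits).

First differences y_{t+1} − y_t: -6166, 1174, -6166, 1174, -6166, 1174, …
The difference pattern repeats every 2 terms and not for any smaller step, so p = 2.

2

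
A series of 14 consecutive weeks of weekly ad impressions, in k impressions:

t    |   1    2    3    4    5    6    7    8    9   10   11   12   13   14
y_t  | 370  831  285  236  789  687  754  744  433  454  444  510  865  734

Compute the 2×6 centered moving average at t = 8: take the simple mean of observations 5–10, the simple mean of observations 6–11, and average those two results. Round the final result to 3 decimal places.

614.750

Sum over 5–10: 789 + 687 + 754 + 744 + 433 + 454 = 3861
Sum over 6–11: 687 + 754 + 744 + 433 + 454 + 444 = 3516
CMA at t=8 = (3861 + 3516) / (2·6) = 7377 / 12 = 614.750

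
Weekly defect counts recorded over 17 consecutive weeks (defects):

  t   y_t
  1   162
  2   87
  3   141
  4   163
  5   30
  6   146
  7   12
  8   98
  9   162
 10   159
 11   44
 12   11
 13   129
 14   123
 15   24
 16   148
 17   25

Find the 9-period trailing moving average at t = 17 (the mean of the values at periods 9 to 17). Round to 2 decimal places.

91.67

Sum of periods 9–17: 162 + 159 + 44 + 11 + 129 + 123 + 24 + 148 + 25 = 825
Divide by 9: 825 / 9 = 91.67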